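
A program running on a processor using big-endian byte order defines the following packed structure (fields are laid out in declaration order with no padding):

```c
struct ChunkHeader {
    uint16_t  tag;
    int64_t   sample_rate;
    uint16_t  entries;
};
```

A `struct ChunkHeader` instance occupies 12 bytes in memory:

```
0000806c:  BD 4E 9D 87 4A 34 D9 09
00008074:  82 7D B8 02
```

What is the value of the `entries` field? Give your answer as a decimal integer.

`entries` follows `tag` (2 B), `sample_rate` (8 B), so it starts at offset 2 + 8 = 10 and occupies 2 bytes.
Bytes at offsets 10..11: B8 02.
In big-endian order the high byte comes first in memory.
The bytes are already most-significant first: 0xB802.
0xB802 = 47106.

47106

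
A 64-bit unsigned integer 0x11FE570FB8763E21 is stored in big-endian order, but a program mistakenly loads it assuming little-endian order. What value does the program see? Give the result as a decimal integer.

Stored big-endian, the bytes at ascending addresses are 11 FE 57 0F B8 76 3E 21.
Read back as little-endian, the first byte is least significant, giving 0x213E76B80F57FE11.
0x213E76B80F57FE11 = 2395482584711167505.

2395482584711167505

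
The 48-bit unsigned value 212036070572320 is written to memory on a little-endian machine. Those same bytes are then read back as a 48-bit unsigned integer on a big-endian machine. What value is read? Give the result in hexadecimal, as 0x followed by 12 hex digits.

212036070572320 in 48-bit hexadecimal is 0xC0D87EAA8120.
Stored little-endian, the bytes at ascending addresses are 20 81 AA 7E D8 C0.
Read back as big-endian, the last byte is least significant, giving 0x2081AA7ED8C0.

0x2081AA7ED8C0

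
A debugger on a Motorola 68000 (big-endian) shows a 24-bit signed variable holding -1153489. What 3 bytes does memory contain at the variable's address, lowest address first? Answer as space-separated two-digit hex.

EE 66 2F

Two's complement of -1153489 in 24 bits: 1153489 = 0x1199D1; invert → 0xEE662E; add 1 → 0xEE662F.
Split into bytes (most-significant first): EE 66 2F.
Big-endian stores the most-significant byte at the lowest address.
So the memory order matches the most-significant-first order: EE 66 2F.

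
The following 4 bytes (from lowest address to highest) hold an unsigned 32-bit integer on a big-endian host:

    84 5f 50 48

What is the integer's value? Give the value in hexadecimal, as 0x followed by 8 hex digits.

0x845F5048

Big-endian: lowest address holds the most-significant byte.
The bytes are already most-significant first: 0x845F5048.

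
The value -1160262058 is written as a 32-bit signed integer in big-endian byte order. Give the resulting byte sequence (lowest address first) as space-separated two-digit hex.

Two's complement of -1160262058 in 32 bits: 1160262058 = 0x452831AA; invert → 0xBAD7CE55; add 1 → 0xBAD7CE56.
Split into bytes (most-significant first): BA D7 CE 56.
In big-endian order the high byte comes first in memory.
So the memory order matches the most-significant-first order: BA D7 CE 56.

BA D7 CE 56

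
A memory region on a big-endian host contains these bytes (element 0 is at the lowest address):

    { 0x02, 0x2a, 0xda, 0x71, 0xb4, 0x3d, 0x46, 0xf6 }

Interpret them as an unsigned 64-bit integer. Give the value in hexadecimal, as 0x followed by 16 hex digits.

In big-endian order the high byte comes first in memory.
The bytes are already most-significant first: 0x022ADA71B43D46F6.

0x022ADA71B43D46F6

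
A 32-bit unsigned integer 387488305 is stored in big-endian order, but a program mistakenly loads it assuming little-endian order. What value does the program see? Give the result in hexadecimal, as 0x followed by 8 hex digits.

0x319A1817

387488305 in 32-bit hexadecimal is 0x17189A31.
Stored big-endian, the bytes at ascending addresses are 17 18 9A 31.
Read back as little-endian, the first byte is least significant, giving 0x319A1817.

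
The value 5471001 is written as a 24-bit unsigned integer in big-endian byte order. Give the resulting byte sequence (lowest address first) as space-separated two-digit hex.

5471001 in hexadecimal, padded to 24 bits, is 0x537B19.
Split into bytes (most-significant first): 53 7B 19.
Big-endian stores the most-significant byte at the lowest address.
So the memory order matches the most-significant-first order: 53 7B 19.

53 7B 19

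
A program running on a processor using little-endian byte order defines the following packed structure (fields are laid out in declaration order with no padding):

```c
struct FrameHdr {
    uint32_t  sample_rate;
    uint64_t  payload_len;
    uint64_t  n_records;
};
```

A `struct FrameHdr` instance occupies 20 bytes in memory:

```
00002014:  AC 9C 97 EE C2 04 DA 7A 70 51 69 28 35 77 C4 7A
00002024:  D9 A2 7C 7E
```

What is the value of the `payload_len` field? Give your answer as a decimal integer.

2911948177611031746

`payload_len` follows `sample_rate` (4 bytes), so it starts at byte offset 4 and occupies 8 bytes.
Bytes at offsets 4..11: C2 04 DA 7A 70 51 69 28.
Little-endian stores the least-significant byte at the lowest address.
Reassemble most-significant byte first: 28 69 51 70 7A DA 04 C2 → 0x286951707ADA04C2.
0x286951707ADA04C2 = 2911948177611031746.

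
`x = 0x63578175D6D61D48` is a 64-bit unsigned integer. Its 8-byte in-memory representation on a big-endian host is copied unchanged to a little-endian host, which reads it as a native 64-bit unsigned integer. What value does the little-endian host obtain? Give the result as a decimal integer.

5196545761638176611

Stored big-endian, the bytes at ascending addresses are 63 57 81 75 D6 D6 1D 48.
Read back as little-endian, the first byte is least significant, giving 0x481DD6D675815763.
0x481DD6D675815763 = 5196545761638176611.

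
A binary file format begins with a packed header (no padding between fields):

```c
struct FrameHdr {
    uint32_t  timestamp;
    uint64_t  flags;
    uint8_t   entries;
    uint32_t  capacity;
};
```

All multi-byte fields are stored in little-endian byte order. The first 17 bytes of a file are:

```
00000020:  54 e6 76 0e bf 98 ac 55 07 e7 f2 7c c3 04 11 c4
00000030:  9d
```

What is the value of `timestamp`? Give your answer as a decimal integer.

242673236

`timestamp` is the first field, at byte offset 0, occupying 4 bytes.
Bytes at offsets 0..3: 54 E6 76 0E.
Little-endian: lowest address holds the least-significant byte.
Reassemble most-significant byte first: 0E 76 E6 54 → 0x0E76E654.
0x0E76E654 = 242673236.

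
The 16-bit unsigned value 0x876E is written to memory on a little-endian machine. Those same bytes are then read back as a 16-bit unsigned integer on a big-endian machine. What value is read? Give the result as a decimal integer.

Stored little-endian, the bytes at ascending addresses are 6E 87.
Read back as big-endian, the last byte is least significant, giving 0x6E87.
0x6E87 = 28295.

28295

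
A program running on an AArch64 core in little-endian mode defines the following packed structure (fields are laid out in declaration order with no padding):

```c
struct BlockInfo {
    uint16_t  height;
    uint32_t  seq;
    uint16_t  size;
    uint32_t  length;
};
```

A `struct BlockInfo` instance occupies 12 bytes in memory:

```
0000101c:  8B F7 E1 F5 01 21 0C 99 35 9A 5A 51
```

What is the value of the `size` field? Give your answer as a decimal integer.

`size` follows `height` (2 B), `seq` (4 B), so it starts at offset 2 + 4 = 6 and occupies 2 bytes.
Bytes at offsets 6..7: 0C 99.
Little-endian stores the least-significant byte at the lowest address.
Reassemble most-significant byte first: 99 0C → 0x990C.
0x990C = 39180.

39180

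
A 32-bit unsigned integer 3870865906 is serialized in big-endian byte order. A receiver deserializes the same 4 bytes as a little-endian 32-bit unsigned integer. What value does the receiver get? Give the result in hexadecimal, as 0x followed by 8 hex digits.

0xF2B9B8E6

3870865906 in 32-bit hexadecimal is 0xE6B8B9F2.
Stored big-endian, the bytes at ascending addresses are E6 B8 B9 F2.
Read back as little-endian, the first byte is least significant, giving 0xF2B9B8E6.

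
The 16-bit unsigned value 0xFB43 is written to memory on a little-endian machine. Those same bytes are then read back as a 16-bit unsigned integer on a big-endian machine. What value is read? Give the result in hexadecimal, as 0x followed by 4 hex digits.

0x43FB

Stored little-endian, the bytes at ascending addresses are 43 FB.
Read back as big-endian, the last byte is least significant, giving 0x43FB.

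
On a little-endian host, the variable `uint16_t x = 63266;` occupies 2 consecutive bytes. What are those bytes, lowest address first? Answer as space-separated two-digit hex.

63266 in hexadecimal, padded to 16 bits, is 0xF722.
Split into bytes (most-significant first): F7 22.
Little-endian stores the least-significant byte at the lowest address.
So at ascending addresses the bytes are 22 F7.

22 F7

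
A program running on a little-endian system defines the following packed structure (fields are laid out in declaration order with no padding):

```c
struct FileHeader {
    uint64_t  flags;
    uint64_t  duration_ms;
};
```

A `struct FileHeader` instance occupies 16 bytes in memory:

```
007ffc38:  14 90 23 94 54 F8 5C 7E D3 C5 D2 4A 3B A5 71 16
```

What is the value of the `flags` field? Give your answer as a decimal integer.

`flags` is the first field, at byte offset 0, occupying 8 bytes.
Bytes at offsets 0..7: 14 90 23 94 54 F8 5C 7E.
Little-endian: lowest address holds the least-significant byte.
Reassemble most-significant byte first: 7E 5C F8 54 94 23 90 14 → 0x7E5CF85494239014.
0x7E5CF85494239014 = 9105425588782600212.

9105425588782600212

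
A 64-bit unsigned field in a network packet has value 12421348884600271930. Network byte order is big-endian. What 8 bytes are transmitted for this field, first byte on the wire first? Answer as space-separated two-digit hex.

12421348884600271930 in hexadecimal, padded to 64 bits, is 0xAC617EFFD9CB343A.
Split into bytes (most-significant first): AC 61 7E FF D9 CB 34 3A.
Big-endian: lowest address holds the most-significant byte.
So the memory order matches the most-significant-first order: AC 61 7E FF D9 CB 34 3A.

AC 61 7E FF D9 CB 34 3A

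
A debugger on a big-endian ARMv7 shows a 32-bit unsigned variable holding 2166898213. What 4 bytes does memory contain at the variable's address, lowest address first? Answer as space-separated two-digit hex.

2166898213 in hexadecimal, padded to 32 bits, is 0x81283E25.
Split into bytes (most-significant first): 81 28 3E 25.
Big-endian stores the most-significant byte at the lowest address.
So the memory order matches the most-significant-first order: 81 28 3E 25.

81 28 3E 25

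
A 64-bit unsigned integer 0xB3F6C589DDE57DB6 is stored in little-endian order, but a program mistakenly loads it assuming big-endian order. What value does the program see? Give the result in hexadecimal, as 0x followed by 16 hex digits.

0xB67DE5DD89C5F6B3

Stored little-endian, the bytes at ascending addresses are B6 7D E5 DD 89 C5 F6 B3.
Read back as big-endian, the last byte is least significant, giving 0xB67DE5DD89C5F6B3.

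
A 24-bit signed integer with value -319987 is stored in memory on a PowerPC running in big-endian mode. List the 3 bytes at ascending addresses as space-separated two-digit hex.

FB 1E 0D

Two's complement of -319987 in 24 bits: 319987 = 0x04E1F3; invert → 0xFB1E0C; add 1 → 0xFB1E0D.
Split into bytes (most-significant first): FB 1E 0D.
In big-endian order the high byte comes first in memory.
So the memory order matches the most-significant-first order: FB 1E 0D.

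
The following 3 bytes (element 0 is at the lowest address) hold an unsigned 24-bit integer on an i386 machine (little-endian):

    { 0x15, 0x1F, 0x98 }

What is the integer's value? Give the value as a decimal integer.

9969429

In little-endian order the low byte comes first in memory.
Reassemble most-significant byte first: 98 1F 15 → 0x981F15.
0x981F15 = 9969429.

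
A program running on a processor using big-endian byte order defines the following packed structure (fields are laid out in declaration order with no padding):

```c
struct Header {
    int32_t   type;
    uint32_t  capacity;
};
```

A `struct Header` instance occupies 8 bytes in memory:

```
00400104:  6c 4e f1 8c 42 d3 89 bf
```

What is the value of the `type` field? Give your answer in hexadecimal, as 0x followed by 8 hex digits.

0x6C4EF18C

`type` is the first field, at byte offset 0, occupying 4 bytes.
Bytes at offsets 0..3: 6C 4E F1 8C.
Big-endian: lowest address holds the most-significant byte.
The bytes are already most-significant first: 0x6C4EF18C.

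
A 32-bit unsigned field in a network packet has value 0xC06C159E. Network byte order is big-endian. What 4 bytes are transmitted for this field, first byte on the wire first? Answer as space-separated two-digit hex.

Split into bytes (most-significant first): C0 6C 15 9E.
Big-endian stores the most-significant byte at the lowest address.
So the memory order matches the most-significant-first order: C0 6C 15 9E.

C0 6C 15 9E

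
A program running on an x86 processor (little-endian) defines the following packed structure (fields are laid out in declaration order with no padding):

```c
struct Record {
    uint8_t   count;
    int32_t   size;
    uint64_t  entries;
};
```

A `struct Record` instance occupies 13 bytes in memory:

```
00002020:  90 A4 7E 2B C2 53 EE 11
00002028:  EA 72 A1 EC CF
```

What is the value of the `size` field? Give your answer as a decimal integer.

`size` follows `count` (1 byte), so it starts at byte offset 1 and occupies 4 bytes.
Bytes at offsets 1..4: A4 7E 2B C2.
Little-endian: lowest address holds the least-significant byte.
Reassemble most-significant byte first: C2 2B 7E A4 → 0xC22B7EA4.
Top bit is set, so as a signed 32-bit value this is 0xC22B7EA4 − 2^32 = -1037336924.

-1037336924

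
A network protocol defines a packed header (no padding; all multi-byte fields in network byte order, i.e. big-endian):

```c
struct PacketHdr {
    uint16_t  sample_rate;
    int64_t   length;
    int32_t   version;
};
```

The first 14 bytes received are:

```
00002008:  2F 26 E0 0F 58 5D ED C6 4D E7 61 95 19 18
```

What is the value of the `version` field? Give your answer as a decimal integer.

`version` follows `sample_rate` (2 B), `length` (8 B), so it starts at offset 2 + 8 = 10 and occupies 4 bytes.
Bytes at offsets 10..13: 61 95 19 18.
Big-endian: lowest address holds the most-significant byte.
The bytes are already most-significant first: 0x61951918.
0x61951918 = 1637161240.

1637161240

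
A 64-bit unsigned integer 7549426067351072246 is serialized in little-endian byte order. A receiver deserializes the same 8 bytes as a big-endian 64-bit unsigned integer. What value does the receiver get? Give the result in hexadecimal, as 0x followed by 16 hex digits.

0xF6ED887A02F3C468

7549426067351072246 in 64-bit hexadecimal is 0x68C4F3027A88EDF6.
Stored little-endian, the bytes at ascending addresses are F6 ED 88 7A 02 F3 C4 68.
Read back as big-endian, the last byte is least significant, giving 0xF6ED887A02F3C468.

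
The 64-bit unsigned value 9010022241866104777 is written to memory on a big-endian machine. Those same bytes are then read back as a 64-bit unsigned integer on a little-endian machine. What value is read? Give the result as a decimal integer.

14501534624058378877

9010022241866104777 in 64-bit hexadecimal is 0x7D0A077DE8CC3FC9.
Stored big-endian, the bytes at ascending addresses are 7D 0A 07 7D E8 CC 3F C9.
Read back as little-endian, the first byte is least significant, giving 0xC93FCCE87D070A7D.
0xC93FCCE87D070A7D = 14501534624058378877.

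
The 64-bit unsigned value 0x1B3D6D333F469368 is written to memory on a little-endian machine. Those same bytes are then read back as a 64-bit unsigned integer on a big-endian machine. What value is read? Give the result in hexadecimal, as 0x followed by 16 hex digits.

0x6893463F336D3D1B

Stored little-endian, the bytes at ascending addresses are 68 93 46 3F 33 6D 3D 1B.
Read back as big-endian, the last byte is least significant, giving 0x6893463F336D3D1B.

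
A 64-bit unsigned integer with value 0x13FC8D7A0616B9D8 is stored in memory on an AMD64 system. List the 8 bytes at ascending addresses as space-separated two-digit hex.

D8 B9 16 06 7A 8D FC 13

Split into bytes (most-significant first): 13 FC 8D 7A 06 16 B9 D8.
Little-endian: lowest address holds the least-significant byte.
So at ascending addresses the bytes are D8 B9 16 06 7A 8D FC 13.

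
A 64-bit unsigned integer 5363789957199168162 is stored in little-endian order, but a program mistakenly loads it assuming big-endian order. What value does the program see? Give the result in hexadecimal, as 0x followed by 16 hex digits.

5363789957199168162 in 64-bit hexadecimal is 0x4A70028C28AA02A2.
Stored little-endian, the bytes at ascending addresses are A2 02 AA 28 8C 02 70 4A.
Read back as big-endian, the last byte is least significant, giving 0xA202AA288C02704A.

0xA202AA288C02704A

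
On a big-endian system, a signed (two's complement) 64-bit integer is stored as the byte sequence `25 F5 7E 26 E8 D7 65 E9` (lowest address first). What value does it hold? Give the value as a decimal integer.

2735231054277731817

Big-endian: lowest address holds the most-significant byte.
The bytes are already most-significant first: 0x25F57E26E8D765E9.
0x25F57E26E8D765E9 = 2735231054277731817.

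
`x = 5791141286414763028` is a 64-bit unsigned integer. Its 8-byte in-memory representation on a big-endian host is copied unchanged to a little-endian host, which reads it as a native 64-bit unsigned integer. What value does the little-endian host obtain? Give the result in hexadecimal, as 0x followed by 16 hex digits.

5791141286414763028 in 64-bit hexadecimal is 0x505E445134D9C414.
Stored big-endian, the bytes at ascending addresses are 50 5E 44 51 34 D9 C4 14.
Read back as little-endian, the first byte is least significant, giving 0x14C4D93451445E50.

0x14C4D93451445E50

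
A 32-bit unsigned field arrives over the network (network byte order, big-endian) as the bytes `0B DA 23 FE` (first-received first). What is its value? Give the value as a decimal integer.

Big-endian stores the most-significant byte at the lowest address.
The bytes are already most-significant first: 0x0BDA23FE.
0x0BDA23FE = 198845438.

198845438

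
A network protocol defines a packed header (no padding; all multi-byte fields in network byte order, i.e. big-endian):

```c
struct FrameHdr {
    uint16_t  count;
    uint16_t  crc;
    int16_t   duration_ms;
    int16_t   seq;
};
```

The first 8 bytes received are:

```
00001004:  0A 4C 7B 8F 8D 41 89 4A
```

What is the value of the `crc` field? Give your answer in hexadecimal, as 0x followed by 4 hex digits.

`crc` follows `count` (2 bytes), so it starts at byte offset 2 and occupies 2 bytes.
Bytes at offsets 2..3: 7B 8F.
In big-endian order the high byte comes first in memory.
The bytes are already most-significant first: 0x7B8F.

0x7B8F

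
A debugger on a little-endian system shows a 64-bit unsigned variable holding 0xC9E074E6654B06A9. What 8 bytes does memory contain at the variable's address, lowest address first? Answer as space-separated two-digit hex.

Split into bytes (most-significant first): C9 E0 74 E6 65 4B 06 A9.
In little-endian order the low byte comes first in memory.
So at ascending addresses the bytes are A9 06 4B 65 E6 74 E0 C9.

A9 06 4B 65 E6 74 E0 C9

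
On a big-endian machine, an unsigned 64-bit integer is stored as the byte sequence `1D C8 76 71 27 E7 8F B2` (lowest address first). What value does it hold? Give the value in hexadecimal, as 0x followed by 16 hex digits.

0x1DC8767127E78FB2

Big-endian stores the most-significant byte at the lowest address.
The bytes are already most-significant first: 0x1DC8767127E78FB2.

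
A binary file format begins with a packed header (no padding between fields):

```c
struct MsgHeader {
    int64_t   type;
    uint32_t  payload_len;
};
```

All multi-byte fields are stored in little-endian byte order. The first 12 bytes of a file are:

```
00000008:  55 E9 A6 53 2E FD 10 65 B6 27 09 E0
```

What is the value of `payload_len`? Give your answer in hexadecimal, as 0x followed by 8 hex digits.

0xE00927B6

`payload_len` follows `type` (8 bytes), so it starts at byte offset 8 and occupies 4 bytes.
Bytes at offsets 8..11: B6 27 09 E0.
Little-endian: lowest address holds the least-significant byte.
Reassemble most-significant byte first: E0 09 27 B6 → 0xE00927B6.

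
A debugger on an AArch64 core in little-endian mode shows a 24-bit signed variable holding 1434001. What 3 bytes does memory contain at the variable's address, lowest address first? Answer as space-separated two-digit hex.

91 E1 15

1434001 in hexadecimal, padded to 24 bits, is 0x15E191.
Split into bytes (most-significant first): 15 E1 91.
Little-endian: lowest address holds the least-significant byte.
So at ascending addresses the bytes are 91 E1 15.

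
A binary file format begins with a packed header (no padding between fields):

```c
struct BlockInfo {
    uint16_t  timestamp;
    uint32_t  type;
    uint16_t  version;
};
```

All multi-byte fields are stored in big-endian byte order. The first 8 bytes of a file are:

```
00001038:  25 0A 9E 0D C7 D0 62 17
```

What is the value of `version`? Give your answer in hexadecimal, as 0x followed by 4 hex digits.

0x6217

`version` follows `timestamp` (2 B), `type` (4 B), so it starts at offset 2 + 4 = 6 and occupies 2 bytes.
Bytes at offsets 6..7: 62 17.
In big-endian order the high byte comes first in memory.
The bytes are already most-significant first: 0x6217.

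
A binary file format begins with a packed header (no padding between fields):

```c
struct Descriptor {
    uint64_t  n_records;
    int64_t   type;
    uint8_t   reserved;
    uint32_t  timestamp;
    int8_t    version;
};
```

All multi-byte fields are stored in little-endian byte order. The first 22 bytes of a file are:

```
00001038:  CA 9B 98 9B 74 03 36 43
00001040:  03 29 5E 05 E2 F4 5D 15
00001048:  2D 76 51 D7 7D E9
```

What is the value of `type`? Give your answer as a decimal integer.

1539655899220420867

`type` follows `n_records` (8 bytes), so it starts at byte offset 8 and occupies 8 bytes.
Bytes at offsets 8..15: 03 29 5E 05 E2 F4 5D 15.
Little-endian stores the least-significant byte at the lowest address.
Reassemble most-significant byte first: 15 5D F4 E2 05 5E 29 03 → 0x155DF4E2055E2903.
0x155DF4E2055E2903 = 1539655899220420867.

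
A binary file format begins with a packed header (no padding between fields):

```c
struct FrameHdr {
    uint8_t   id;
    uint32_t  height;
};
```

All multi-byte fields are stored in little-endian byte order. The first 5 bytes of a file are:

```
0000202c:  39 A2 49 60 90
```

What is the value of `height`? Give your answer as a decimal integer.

2422229410

`height` follows `id` (1 byte), so it starts at byte offset 1 and occupies 4 bytes.
Bytes at offsets 1..4: A2 49 60 90.
Little-endian: lowest address holds the least-significant byte.
Reassemble most-significant byte first: 90 60 49 A2 → 0x906049A2.
0x906049A2 = 2422229410.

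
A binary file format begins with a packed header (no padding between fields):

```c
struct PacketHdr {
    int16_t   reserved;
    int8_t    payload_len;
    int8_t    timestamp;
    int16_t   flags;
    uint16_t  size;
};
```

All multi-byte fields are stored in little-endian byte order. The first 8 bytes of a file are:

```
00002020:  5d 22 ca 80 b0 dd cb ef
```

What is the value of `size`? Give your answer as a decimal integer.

61387

`size` follows `reserved` (2 B), `payload_len` (1 B), `timestamp` (1 B), `flags` (2 B), so it starts at offset 2 + 1 + 1 + 2 = 6 and occupies 2 bytes.
Bytes at offsets 6..7: CB EF.
Little-endian stores the least-significant byte at the lowest address.
Reassemble most-significant byte first: EF CB → 0xEFCB.
0xEFCB = 61387.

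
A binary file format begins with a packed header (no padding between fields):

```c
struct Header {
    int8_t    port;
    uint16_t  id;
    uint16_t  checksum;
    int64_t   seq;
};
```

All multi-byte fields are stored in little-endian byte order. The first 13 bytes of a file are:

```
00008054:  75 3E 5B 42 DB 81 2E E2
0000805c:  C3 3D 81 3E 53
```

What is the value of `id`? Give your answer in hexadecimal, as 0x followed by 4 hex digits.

`id` follows `port` (1 byte), so it starts at byte offset 1 and occupies 2 bytes.
Bytes at offsets 1..2: 3E 5B.
In little-endian order the low byte comes first in memory.
Reassemble most-significant byte first: 5B 3E → 0x5B3E.

0x5B3E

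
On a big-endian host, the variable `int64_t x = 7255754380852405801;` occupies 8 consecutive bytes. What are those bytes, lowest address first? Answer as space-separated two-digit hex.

64 B1 9E 2A B0 31 26 29

7255754380852405801 in hexadecimal, padded to 64 bits, is 0x64B19E2AB0312629.
Split into bytes (most-significant first): 64 B1 9E 2A B0 31 26 29.
Big-endian stores the most-significant byte at the lowest address.
So the memory order matches the most-significant-first order: 64 B1 9E 2A B0 31 26 29.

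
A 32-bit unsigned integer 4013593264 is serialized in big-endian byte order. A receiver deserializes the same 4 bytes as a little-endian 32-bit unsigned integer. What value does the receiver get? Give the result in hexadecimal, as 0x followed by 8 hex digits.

0xB0923AEF

4013593264 in 32-bit hexadecimal is 0xEF3A92B0.
Stored big-endian, the bytes at ascending addresses are EF 3A 92 B0.
Read back as little-endian, the first byte is least significant, giving 0xB0923AEF.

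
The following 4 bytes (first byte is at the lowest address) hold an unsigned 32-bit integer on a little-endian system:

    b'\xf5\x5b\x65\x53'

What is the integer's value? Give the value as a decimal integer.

1399151605

Little-endian stores the least-significant byte at the lowest address.
Reassemble most-significant byte first: 53 65 5B F5 → 0x53655BF5.
0x53655BF5 = 1399151605.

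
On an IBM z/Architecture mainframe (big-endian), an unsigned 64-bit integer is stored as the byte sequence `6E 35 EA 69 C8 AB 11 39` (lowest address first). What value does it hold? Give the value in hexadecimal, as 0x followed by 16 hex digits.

0x6E35EA69C8AB1139

Big-endian stores the most-significant byte at the lowest address.
The bytes are already most-significant first: 0x6E35EA69C8AB1139.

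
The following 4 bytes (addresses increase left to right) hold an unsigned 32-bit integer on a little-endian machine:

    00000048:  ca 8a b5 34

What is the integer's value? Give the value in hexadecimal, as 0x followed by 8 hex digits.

0x34B58ACA

Little-endian: lowest address holds the least-significant byte.
Reassemble most-significant byte first: 34 B5 8A CA → 0x34B58ACA.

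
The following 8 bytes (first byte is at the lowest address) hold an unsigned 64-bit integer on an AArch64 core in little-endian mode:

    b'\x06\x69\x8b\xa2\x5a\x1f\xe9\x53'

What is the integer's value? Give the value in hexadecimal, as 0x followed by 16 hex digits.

Little-endian stores the least-significant byte at the lowest address.
Reassemble most-significant byte first: 53 E9 1F 5A A2 8B 69 06 → 0x53E91F5AA28B6906.

0x53E91F5AA28B6906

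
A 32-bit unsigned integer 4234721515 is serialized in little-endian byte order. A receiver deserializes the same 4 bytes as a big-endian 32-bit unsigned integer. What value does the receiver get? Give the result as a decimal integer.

3954731260

4234721515 in 32-bit hexadecimal is 0xFC68B8EB.
Stored little-endian, the bytes at ascending addresses are EB B8 68 FC.
Read back as big-endian, the last byte is least significant, giving 0xEBB868FC.
0xEBB868FC = 3954731260.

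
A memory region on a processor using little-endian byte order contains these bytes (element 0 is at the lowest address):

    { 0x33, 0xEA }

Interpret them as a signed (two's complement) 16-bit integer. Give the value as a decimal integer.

-5581

Little-endian: lowest address holds the least-significant byte.
Reassemble most-significant byte first: EA 33 → 0xEA33.
Top bit is set, so as a signed 16-bit value this is 0xEA33 − 2^16 = -5581.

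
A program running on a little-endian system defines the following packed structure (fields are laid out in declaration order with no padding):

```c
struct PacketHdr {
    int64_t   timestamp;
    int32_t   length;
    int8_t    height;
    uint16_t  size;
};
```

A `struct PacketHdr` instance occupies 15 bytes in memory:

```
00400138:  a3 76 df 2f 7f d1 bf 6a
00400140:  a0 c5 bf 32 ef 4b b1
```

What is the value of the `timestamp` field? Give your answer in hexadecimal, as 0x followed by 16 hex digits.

`timestamp` is the first field, at byte offset 0, occupying 8 bytes.
Bytes at offsets 0..7: A3 76 DF 2F 7F D1 BF 6A.
In little-endian order the low byte comes first in memory.
Reassemble most-significant byte first: 6A BF D1 7F 2F DF 76 A3 → 0x6ABFD17F2FDF76A3.

0x6ABFD17F2FDF76A3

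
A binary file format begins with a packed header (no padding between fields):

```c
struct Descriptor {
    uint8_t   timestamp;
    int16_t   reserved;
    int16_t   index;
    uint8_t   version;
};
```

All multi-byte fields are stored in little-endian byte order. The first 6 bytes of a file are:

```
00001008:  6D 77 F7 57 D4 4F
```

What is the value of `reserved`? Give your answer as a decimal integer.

`reserved` follows `timestamp` (1 byte), so it starts at byte offset 1 and occupies 2 bytes.
Bytes at offsets 1..2: 77 F7.
Little-endian stores the least-significant byte at the lowest address.
Reassemble most-significant byte first: F7 77 → 0xF777.
Top bit is set, so as a signed 16-bit value this is 0xF777 − 2^16 = -2185.

-2185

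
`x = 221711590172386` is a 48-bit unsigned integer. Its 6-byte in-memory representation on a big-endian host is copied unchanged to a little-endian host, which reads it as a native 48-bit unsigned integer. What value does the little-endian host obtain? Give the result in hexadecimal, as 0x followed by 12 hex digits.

221711590172386 in 48-bit hexadecimal is 0xC9A5409326E2.
Stored big-endian, the bytes at ascending addresses are C9 A5 40 93 26 E2.
Read back as little-endian, the first byte is least significant, giving 0xE2269340A5C9.

0xE2269340A5C9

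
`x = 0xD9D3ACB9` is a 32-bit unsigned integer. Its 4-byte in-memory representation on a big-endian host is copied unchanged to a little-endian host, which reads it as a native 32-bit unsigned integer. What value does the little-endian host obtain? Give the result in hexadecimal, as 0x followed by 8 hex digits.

Stored big-endian, the bytes at ascending addresses are D9 D3 AC B9.
Read back as little-endian, the first byte is least significant, giving 0xB9ACD3D9.

0xB9ACD3D9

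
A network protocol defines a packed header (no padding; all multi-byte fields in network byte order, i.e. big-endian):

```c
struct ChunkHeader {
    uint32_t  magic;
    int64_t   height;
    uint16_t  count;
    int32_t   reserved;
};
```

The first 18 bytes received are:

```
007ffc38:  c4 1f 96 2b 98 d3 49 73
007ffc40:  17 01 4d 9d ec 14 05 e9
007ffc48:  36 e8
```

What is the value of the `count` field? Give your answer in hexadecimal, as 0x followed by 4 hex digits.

0xEC14

`count` follows `magic` (4 B), `height` (8 B), so it starts at offset 4 + 8 = 12 and occupies 2 bytes.
Bytes at offsets 12..13: EC 14.
Big-endian: lowest address holds the most-significant byte.
The bytes are already most-significant first: 0xEC14.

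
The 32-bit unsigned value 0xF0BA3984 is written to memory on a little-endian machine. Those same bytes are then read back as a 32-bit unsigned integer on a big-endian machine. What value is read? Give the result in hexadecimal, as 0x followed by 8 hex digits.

Stored little-endian, the bytes at ascending addresses are 84 39 BA F0.
Read back as big-endian, the last byte is least significant, giving 0x8439BAF0.

0x8439BAF0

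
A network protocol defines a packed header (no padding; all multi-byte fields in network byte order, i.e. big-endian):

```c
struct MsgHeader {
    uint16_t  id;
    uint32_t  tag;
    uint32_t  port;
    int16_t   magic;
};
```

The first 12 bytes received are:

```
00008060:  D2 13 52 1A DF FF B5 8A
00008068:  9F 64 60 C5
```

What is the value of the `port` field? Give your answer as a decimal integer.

3045760868

`port` follows `id` (2 B), `tag` (4 B), so it starts at offset 2 + 4 = 6 and occupies 4 bytes.
Bytes at offsets 6..9: B5 8A 9F 64.
Big-endian: lowest address holds the most-significant byte.
The bytes are already most-significant first: 0xB58A9F64.
0xB58A9F64 = 3045760868.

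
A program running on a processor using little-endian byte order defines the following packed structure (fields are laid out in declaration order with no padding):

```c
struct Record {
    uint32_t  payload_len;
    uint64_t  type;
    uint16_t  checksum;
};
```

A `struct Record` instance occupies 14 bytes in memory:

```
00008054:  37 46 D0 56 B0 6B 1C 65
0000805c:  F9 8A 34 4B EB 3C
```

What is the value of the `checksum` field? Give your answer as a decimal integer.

15595

`checksum` follows `payload_len` (4 B), `type` (8 B), so it starts at offset 4 + 8 = 12 and occupies 2 bytes.
Bytes at offsets 12..13: EB 3C.
Little-endian stores the least-significant byte at the lowest address.
Reassemble most-significant byte first: 3C EB → 0x3CEB.
0x3CEB = 15595.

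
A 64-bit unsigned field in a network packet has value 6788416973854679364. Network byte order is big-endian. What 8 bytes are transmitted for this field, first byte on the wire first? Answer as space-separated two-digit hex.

6788416973854679364 in hexadecimal, padded to 64 bits, is 0x5E354D4569D72144.
Split into bytes (most-significant first): 5E 35 4D 45 69 D7 21 44.
Big-endian: lowest address holds the most-significant byte.
So the memory order matches the most-significant-first order: 5E 35 4D 45 69 D7 21 44.

5E 35 4D 45 69 D7 21 44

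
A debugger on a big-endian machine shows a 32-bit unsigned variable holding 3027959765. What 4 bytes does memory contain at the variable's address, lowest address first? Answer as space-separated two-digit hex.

B4 7A FF D5

3027959765 in hexadecimal, padded to 32 bits, is 0xB47AFFD5.
Split into bytes (most-significant first): B4 7A FF D5.
Big-endian stores the most-significant byte at the lowest address.
So the memory order matches the most-significant-first order: B4 7A FF D5.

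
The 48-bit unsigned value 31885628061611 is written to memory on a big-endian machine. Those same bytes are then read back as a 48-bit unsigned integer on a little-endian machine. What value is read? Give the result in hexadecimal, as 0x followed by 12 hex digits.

0xABB788F3FF1C

31885628061611 in 48-bit hexadecimal is 0x1CFFF388B7AB.
Stored big-endian, the bytes at ascending addresses are 1C FF F3 88 B7 AB.
Read back as little-endian, the first byte is least significant, giving 0xABB788F3FF1C.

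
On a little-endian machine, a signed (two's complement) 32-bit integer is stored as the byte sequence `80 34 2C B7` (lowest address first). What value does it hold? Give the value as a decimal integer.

Little-endian stores the least-significant byte at the lowest address.
Reassemble most-significant byte first: B7 2C 34 80 → 0xB72C3480.
Top bit is set, so as a signed 32-bit value this is 0xB72C3480 − 2^32 = -1221839744.

-1221839744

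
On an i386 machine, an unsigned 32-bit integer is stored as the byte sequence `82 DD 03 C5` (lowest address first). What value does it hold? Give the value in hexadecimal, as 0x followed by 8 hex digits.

0xC503DD82

Little-endian stores the least-significant byte at the lowest address.
Reassemble most-significant byte first: C5 03 DD 82 → 0xC503DD82.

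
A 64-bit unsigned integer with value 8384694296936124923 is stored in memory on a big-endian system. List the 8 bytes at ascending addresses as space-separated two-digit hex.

8384694296936124923 in hexadecimal, padded to 64 bits, is 0x745C6B09FF1F11FB.
Split into bytes (most-significant first): 74 5C 6B 09 FF 1F 11 FB.
In big-endian order the high byte comes first in memory.
So the memory order matches the most-significant-first order: 74 5C 6B 09 FF 1F 11 FB.

74 5C 6B 09 FF 1F 11 FB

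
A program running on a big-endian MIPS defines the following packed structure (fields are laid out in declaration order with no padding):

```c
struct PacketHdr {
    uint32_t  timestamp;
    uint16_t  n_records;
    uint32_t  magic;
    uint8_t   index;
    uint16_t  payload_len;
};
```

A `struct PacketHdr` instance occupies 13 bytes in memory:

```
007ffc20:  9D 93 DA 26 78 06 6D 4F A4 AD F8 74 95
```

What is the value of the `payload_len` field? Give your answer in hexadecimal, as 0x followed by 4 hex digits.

0x7495

`payload_len` follows `timestamp` (4 B), `n_records` (2 B), `magic` (4 B), `index` (1 B), so it starts at offset 4 + 2 + 4 + 1 = 11 and occupies 2 bytes.
Bytes at offsets 11..12: 74 95.
Big-endian: lowest address holds the most-significant byte.
The bytes are already most-significant first: 0x7495.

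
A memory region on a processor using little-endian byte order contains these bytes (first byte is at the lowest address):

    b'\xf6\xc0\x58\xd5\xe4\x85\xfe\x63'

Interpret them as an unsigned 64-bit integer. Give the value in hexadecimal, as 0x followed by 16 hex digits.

0x63FE85E4D558C0F6

In little-endian order the low byte comes first in memory.
Reassemble most-significant byte first: 63 FE 85 E4 D5 58 C0 F6 → 0x63FE85E4D558C0F6.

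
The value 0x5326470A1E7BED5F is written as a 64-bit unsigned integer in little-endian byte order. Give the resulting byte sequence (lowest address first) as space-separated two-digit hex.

5F ED 7B 1E 0A 47 26 53

Split into bytes (most-significant first): 53 26 47 0A 1E 7B ED 5F.
Little-endian stores the least-significant byte at the lowest address.
So at ascending addresses the bytes are 5F ED 7B 1E 0A 47 26 53.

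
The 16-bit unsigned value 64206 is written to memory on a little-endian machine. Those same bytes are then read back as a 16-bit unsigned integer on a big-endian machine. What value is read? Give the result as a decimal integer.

52986

64206 in 16-bit hexadecimal is 0xFACE.
Stored little-endian, the bytes at ascending addresses are CE FA.
Read back as big-endian, the last byte is least significant, giving 0xCEFA.
0xCEFA = 52986.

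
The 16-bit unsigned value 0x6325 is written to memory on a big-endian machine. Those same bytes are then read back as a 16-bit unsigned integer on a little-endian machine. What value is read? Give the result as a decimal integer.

Stored big-endian, the bytes at ascending addresses are 63 25.
Read back as little-endian, the first byte is least significant, giving 0x2563.
0x2563 = 9571.

9571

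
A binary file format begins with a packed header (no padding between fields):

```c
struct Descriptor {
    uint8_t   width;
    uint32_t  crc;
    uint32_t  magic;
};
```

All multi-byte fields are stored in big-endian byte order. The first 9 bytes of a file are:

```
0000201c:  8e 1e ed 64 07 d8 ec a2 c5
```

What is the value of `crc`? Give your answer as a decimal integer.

`crc` follows `width` (1 byte), so it starts at byte offset 1 and occupies 4 bytes.
Bytes at offsets 1..4: 1E ED 64 07.
Big-endian: lowest address holds the most-significant byte.
The bytes are already most-significant first: 0x1EED6407.
0x1EED6407 = 518874119.

518874119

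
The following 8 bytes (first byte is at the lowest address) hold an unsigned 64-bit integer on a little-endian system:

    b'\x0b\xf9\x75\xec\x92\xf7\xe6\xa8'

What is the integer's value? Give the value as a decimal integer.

In little-endian order the low byte comes first in memory.
Reassemble most-significant byte first: A8 E6 F7 92 EC 75 F9 0B → 0xA8E6F792EC75F90B.
0xA8E6F792EC75F90B = 12170687253419784459.

12170687253419784459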